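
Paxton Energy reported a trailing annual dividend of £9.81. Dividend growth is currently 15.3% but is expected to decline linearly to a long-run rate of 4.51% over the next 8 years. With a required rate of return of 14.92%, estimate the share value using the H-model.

H-model: P₀ = D₀[(1+g_L) + H(g_S−g_L)]/(r−g_L), with H = 8/2 = 4.
P₀ = 9.81 × [(1+0.0451) + 4×(0.153−0.0451)] / (0.1492−0.0451)
   = 9.81 × 1.4767 / 0.1041 = 139.1588

£139.16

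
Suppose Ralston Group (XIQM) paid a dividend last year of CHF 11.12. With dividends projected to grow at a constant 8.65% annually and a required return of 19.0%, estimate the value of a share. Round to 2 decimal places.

CHF 116.73

Gordon growth model: P₀ = D₁/(r − g). D₁ = 11.12 × (1 + 0.0865) = 12.0819.
P₀ = 12.0819 / (0.19 − 0.0865) = 12.0819 / 0.1035 = 116.7331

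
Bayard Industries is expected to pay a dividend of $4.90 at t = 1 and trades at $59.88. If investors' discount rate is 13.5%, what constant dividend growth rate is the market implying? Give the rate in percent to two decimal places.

From P₀ = D₁/(r − g), the implied growth is g = r − D₁/P₀.
g = 0.135 − 4.90/59.88 = 0.135 − 0.08183 = 0.05317

5.32%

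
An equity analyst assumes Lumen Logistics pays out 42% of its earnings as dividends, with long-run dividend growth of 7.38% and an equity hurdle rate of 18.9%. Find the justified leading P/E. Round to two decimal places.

3.65

Justified leading P/E = b/(r−g) = 0.42/(0.189−0.0738) = 3.6458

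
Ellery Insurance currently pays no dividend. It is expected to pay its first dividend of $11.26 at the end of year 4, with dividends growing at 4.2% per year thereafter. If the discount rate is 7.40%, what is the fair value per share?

$284.04

Deferred-dividend DDM. At t=3 the remaining stream is a growing perpetuity with first payment D_4 = 11.26.
V_3 = D_4/(r−g) = 11.26/(0.074−0.042) = 351.8750
P₀ = V_3/(1+r)^3 = 351.8750/(1+0.074)^3 = 284.0374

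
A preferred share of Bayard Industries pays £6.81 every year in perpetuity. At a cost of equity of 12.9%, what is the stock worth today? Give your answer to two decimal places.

£52.79

Zero-growth DDM (perpetuity): P₀ = D/r = 6.81 / 0.129 = 52.7907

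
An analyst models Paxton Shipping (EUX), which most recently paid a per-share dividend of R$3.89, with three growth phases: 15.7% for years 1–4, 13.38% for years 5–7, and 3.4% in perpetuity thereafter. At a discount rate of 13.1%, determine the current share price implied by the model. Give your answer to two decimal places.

Three-stage DDM. Project D₁…D_7; terminal Gordon value at t=7 with g = 0.034; discount at r = 0.131.
D_1 = 4.5007
D_2 = 5.2073
D_3 = 6.0249
D_4 = 6.9708
D_5 = 7.9035
D_6 = 8.9610
D_7 = 10.1600
TV_7 = 10.5054/(0.131−0.034) = 108.3032
P₀ = Σ Dₜ/(1+r)ᵗ + TV_7/(1+r)^7 = 75.0704

R$75.07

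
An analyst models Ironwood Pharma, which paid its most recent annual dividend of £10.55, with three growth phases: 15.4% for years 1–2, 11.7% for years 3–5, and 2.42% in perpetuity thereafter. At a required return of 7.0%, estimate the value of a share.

£375.99

Three-stage DDM. Project D₁…D_5; terminal Gordon value at t=5 with g = 0.0242; discount at r = 0.07.
D_1 = 12.1747
D_2 = 14.0496
D_3 = 15.6934
D_4 = 17.5295
D_5 = 19.5805
TV_5 = 20.0543/(0.07−0.0242) = 437.8677
P₀ = Σ Dₜ/(1+r)ᵗ + TV_5/(1+r)^5 = 375.9876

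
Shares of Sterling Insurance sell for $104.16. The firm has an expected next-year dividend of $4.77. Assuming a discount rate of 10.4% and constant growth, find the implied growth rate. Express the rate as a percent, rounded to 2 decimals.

5.82%

From P₀ = D₁/(r − g), the implied growth is g = r − D₁/P₀.
g = 0.104 − 4.77/104.16 = 0.104 − 0.04579 = 0.05821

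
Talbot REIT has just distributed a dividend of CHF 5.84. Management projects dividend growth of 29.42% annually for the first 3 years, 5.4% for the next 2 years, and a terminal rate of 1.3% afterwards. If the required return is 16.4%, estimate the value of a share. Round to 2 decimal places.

CHF 79.74

Three-stage DDM. Project D₁…D_5; terminal Gordon value at t=5 with g = 0.013; discount at r = 0.164.
D_1 = 7.5581
D_2 = 9.7817
D_3 = 12.6595
D_4 = 13.3431
D_5 = 14.0637
TV_5 = 14.2465/(0.164−0.013) = 94.3476
P₀ = Σ Dₜ/(1+r)ᵗ + TV_5/(1+r)^5 = 79.7436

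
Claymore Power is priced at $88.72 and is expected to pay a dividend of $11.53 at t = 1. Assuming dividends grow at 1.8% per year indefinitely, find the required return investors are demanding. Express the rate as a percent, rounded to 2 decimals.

Rearranging the constant-growth DDM: r = D₁/P₀ + g.
r = 11.5300 / 88.72 + 0.018 = 0.12996 + 0.018 = 0.14796

14.80%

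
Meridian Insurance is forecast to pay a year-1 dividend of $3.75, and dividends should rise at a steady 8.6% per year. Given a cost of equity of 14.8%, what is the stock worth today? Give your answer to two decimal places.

$60.48

Gordon growth model: P₀ = D₁/(r − g), with D₁ = 3.75 given directly.
P₀ = 3.7500 / (0.148 − 0.086) = 3.7500 / 0.062 = 60.4839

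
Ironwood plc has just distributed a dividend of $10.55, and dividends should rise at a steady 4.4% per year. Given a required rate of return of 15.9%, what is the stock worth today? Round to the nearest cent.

$95.78

Gordon growth model: P₀ = D₁/(r − g). D₁ = 10.55 × (1 + 0.044) = 11.0142.
P₀ = 11.0142 / (0.159 − 0.044) = 11.0142 / 0.115 = 95.7757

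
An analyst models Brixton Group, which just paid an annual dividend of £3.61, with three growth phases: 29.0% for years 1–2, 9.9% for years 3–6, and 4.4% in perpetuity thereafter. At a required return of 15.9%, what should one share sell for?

£57.00

Three-stage DDM. Project D₁…D_6; terminal Gordon value at t=6 with g = 0.044; discount at r = 0.159.
D_1 = 4.6569
D_2 = 6.0074
D_3 = 6.6021
D_4 = 7.2557
D_5 = 7.9741
D_6 = 8.7635
TV_6 = 9.1491/(0.159−0.044) = 79.5573
P₀ = Σ Dₜ/(1+r)ᵗ + TV_6/(1+r)^6 = 57.0036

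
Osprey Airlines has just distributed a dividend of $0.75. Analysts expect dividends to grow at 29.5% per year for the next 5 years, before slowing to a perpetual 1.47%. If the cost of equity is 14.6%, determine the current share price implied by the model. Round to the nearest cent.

$16.17

Two-stage DDM. Project D₁…D_5 at 0.295, terminal growth 0.0147, discount at r = 0.146.
D_1 = 0.9712
D_2 = 1.2578
D_3 = 1.6288
D_4 = 2.1093
D_5 = 2.7316
Terminal value at t=5: TV = D_6/(r−g) = 2.7717/(0.146−0.0147) = 21.1097
P₀ = 0.9712/(1+0.146)^1 + 1.2578/(1+0.146)^2 + 1.6288/(1+0.146)^3 + 2.1093/(1+0.146)^4 + 2.7316/(1+0.146)^5 + 21.1097/(1+0.146)^5 = 16.1720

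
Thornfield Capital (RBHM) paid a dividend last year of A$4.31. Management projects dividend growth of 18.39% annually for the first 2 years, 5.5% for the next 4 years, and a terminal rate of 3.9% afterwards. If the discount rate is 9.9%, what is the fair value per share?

A$101.28

Three-stage DDM. Project D₁…D_6; terminal Gordon value at t=6 with g = 0.039; discount at r = 0.099.
D_1 = 5.1026
D_2 = 6.0410
D_3 = 6.3732
D_4 = 6.7238
D_5 = 7.0936
D_6 = 7.4837
TV_6 = 7.7756/(0.099−0.039) = 129.5930
P₀ = Σ Dₜ/(1+r)ᵗ + TV_6/(1+r)^6 = 101.2794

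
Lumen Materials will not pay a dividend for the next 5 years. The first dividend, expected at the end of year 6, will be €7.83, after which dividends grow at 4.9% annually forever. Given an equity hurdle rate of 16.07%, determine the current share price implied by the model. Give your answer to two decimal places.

€33.27

Deferred-dividend DDM. At t=5 the remaining stream is a growing perpetuity with first payment D_6 = 7.83.
V_5 = D_6/(r−g) = 7.83/(0.1607−0.049) = 70.0985
P₀ = V_5/(1+r)^5 = 70.0985/(1+0.1607)^5 = 33.2743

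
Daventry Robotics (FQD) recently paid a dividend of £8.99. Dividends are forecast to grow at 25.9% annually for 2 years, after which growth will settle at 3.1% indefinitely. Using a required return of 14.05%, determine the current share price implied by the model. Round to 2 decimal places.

£124.03

Two-stage DDM. Project D₁…D_2 at 0.259, terminal growth 0.031, discount at r = 0.1405.
D_1 = 11.3184
D_2 = 14.2499
Terminal value at t=2: TV = D_3/(r−g) = 14.6916/(0.1405−0.031) = 134.1701
P₀ = 11.3184/(1+0.1405)^1 + 14.2499/(1+0.1405)^2 + 134.1701/(1+0.1405)^2 = 124.0283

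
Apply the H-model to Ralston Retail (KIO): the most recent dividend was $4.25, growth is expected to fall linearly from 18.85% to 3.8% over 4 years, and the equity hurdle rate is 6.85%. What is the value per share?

$186.58

H-model: P₀ = D₀[(1+g_L) + H(g_S−g_L)]/(r−g_L), with H = 4/2 = 2.
P₀ = 4.25 × [(1+0.038) + 2×(0.1885−0.038)] / (0.0685−0.038)
   = 4.25 × 1.3390 / 0.0305 = 186.5820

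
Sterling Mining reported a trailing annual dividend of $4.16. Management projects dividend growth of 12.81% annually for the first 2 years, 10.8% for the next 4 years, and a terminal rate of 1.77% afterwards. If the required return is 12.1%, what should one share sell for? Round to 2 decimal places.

Three-stage DDM. Project D₁…D_6; terminal Gordon value at t=6 with g = 0.0177; discount at r = 0.121.
D_1 = 4.6929
D_2 = 5.2941
D_3 = 5.8658
D_4 = 6.4993
D_5 = 7.2012
D_6 = 7.9790
TV_6 = 8.1202/(0.121−0.0177) = 78.6081
P₀ = Σ Dₜ/(1+r)ᵗ + TV_6/(1+r)^6 = 64.3803

$64.38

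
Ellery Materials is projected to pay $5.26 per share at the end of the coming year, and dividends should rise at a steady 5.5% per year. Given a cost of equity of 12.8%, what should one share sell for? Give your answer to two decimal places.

$72.05

Gordon growth model: P₀ = D₁/(r − g), with D₁ = 5.26 given directly.
P₀ = 5.2600 / (0.128 − 0.055) = 5.2600 / 0.073 = 72.0548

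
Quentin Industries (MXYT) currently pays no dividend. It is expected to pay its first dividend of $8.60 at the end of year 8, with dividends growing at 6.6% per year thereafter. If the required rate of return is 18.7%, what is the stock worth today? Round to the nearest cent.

$21.41

Deferred-dividend DDM. At t=7 the remaining stream is a growing perpetuity with first payment D_8 = 8.60.
V_7 = D_8/(r−g) = 8.60/(0.187−0.066) = 71.0744
P₀ = V_7/(1+r)^7 = 71.0744/(1+0.187)^7 = 21.4071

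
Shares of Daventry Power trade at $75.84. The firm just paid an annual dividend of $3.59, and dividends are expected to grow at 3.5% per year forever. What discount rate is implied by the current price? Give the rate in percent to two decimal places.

Rearranging the constant-growth DDM: r = D₁/P₀ + g.
D₁ = 3.59 × (1 + 0.035) = 3.7156.
r = 3.7156 / 75.84 + 0.035 = 0.04899 + 0.035 = 0.08399

8.40%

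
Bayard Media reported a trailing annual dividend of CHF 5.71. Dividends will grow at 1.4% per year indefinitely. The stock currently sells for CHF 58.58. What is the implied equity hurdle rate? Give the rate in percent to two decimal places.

Rearranging the constant-growth DDM: r = D₁/P₀ + g.
D₁ = 5.71 × (1 + 0.014) = 5.7899.
r = 5.7899 / 58.58 + 0.014 = 0.09884 + 0.014 = 0.11284

11.28%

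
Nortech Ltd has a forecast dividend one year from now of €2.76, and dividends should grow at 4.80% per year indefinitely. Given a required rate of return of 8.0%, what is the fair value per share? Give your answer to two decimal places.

Gordon growth model: P₀ = D₁/(r − g), with D₁ = 2.76 given directly.
P₀ = 2.7600 / (0.08 − 0.048) = 2.7600 / 0.032 = 86.2500

€86.25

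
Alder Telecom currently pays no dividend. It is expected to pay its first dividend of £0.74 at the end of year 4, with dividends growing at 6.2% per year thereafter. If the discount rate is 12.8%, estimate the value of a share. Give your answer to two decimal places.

Deferred-dividend DDM. At t=3 the remaining stream is a growing perpetuity with first payment D_4 = 0.74.
V_3 = D_4/(r−g) = 0.74/(0.128−0.062) = 11.2121
P₀ = V_3/(1+r)^3 = 11.2121/(1+0.128)^3 = 7.8120

£7.81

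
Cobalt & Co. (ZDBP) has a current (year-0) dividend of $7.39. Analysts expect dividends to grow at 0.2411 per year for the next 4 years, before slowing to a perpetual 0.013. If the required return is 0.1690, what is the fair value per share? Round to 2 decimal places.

$95.38

Two-stage DDM. Project D₁…D_4 at 0.2411, terminal growth 0.013, discount at r = 0.169.
D_1 = 9.1717
D_2 = 11.3830
D_3 = 14.1275
D_4 = 17.5336
Terminal value at t=4: TV = D_5/(r−g) = 17.7616/(0.169−0.013) = 113.8561
P₀ = 9.1717/(1+0.169)^1 + 11.3830/(1+0.169)^2 + 14.1275/(1+0.169)^3 + 17.5336/(1+0.169)^4 + 113.8561/(1+0.169)^4 = 95.3753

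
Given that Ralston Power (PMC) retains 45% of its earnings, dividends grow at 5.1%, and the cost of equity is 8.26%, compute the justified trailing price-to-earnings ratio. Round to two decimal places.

Payout ratio b = 1 − 0.45 = 0.55.
Justified trailing P/E = b(1+g)/(r−g) = 0.55×(1+0.051)/(0.0826−0.051) = 18.2927

18.29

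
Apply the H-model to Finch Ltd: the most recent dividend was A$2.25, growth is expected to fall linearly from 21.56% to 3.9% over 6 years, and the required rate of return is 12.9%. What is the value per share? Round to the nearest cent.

A$39.22

H-model: P₀ = D₀[(1+g_L) + H(g_S−g_L)]/(r−g_L), with H = 6/2 = 3.
P₀ = 2.25 × [(1+0.039) + 3×(0.2156−0.039)] / (0.129−0.039)
   = 2.25 × 1.5688 / 0.09 = 39.2200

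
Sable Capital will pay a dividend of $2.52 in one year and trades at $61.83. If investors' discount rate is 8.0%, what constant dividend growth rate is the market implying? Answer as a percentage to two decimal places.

From P₀ = D₁/(r − g), the implied growth is g = r − D₁/P₀.
g = 0.08 − 2.52/61.83 = 0.08 − 0.04076 = 0.03924

3.92%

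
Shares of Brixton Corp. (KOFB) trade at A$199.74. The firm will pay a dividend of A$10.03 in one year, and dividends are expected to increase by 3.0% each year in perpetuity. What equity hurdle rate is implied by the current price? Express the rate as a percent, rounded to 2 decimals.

8.02%

Rearranging the constant-growth DDM: r = D₁/P₀ + g.
r = 10.0300 / 199.74 + 0.03 = 0.05022 + 0.03 = 0.08022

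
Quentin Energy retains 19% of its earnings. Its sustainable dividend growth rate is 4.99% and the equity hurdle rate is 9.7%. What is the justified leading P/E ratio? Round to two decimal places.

Payout ratio b = 1 − 0.19 = 0.81.
Justified leading P/E = b/(r−g) = 0.81/(0.097−0.0499) = 17.1975

17.20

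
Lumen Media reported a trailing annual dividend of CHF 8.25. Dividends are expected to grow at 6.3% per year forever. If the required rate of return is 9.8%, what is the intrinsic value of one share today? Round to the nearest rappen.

Gordon growth model: P₀ = D₁/(r − g). D₁ = 8.25 × (1 + 0.063) = 8.7698.
P₀ = 8.7698 / (0.098 − 0.063) = 8.7698 / 0.035 = 250.5643

CHF 250.56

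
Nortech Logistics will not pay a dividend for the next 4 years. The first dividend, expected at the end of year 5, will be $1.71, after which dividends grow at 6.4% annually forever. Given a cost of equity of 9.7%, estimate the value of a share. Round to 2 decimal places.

Deferred-dividend DDM. At t=4 the remaining stream is a growing perpetuity with first payment D_5 = 1.71.
V_4 = D_5/(r−g) = 1.71/(0.097−0.064) = 51.8182
P₀ = V_4/(1+r)^4 = 51.8182/(1+0.097)^4 = 35.7813

$35.78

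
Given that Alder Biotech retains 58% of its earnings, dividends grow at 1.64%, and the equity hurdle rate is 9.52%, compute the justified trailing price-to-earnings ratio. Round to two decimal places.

5.42

Payout ratio b = 1 − 0.58 = 0.42.
Justified trailing P/E = b(1+g)/(r−g) = 0.42×(1+0.0164)/(0.0952−0.0164) = 5.4174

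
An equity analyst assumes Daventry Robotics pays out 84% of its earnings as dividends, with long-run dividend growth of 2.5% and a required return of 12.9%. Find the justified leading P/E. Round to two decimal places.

8.08

Justified leading P/E = b/(r−g) = 0.84/(0.129−0.025) = 8.0769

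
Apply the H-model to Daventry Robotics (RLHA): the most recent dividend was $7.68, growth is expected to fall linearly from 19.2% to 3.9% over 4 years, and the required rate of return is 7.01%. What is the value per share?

H-model: P₀ = D₀[(1+g_L) + H(g_S−g_L)]/(r−g_L), with H = 4/2 = 2.
P₀ = 7.68 × [(1+0.039) + 2×(0.192−0.039)] / (0.0701−0.039)
   = 7.68 × 1.3450 / 0.0311 = 332.1415

$332.14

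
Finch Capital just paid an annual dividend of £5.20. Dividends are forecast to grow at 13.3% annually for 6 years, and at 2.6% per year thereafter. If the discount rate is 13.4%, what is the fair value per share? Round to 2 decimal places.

£80.24

Two-stage DDM. Project D₁…D_6 at 0.133, terminal growth 0.026, discount at r = 0.134.
D_1 = 5.8916
D_2 = 6.6752
D_3 = 7.5630
D_4 = 8.5689
D_5 = 9.7085
D_6 = 10.9997
Terminal value at t=6: TV = D_7/(r−g) = 11.2857/(0.134−0.026) = 104.4976
P₀ = 5.8916/(1+0.134)^1 + 6.6752/(1+0.134)^2 + 7.5630/(1+0.134)^3 + 8.5689/(1+0.134)^4 + 9.7085/(1+0.134)^5 + 10.9997/(1+0.134)^6 + 104.4976/(1+0.134)^6 = 80.2430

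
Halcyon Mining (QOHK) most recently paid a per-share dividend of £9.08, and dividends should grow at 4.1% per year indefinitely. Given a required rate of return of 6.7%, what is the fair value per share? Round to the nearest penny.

Gordon growth model: P₀ = D₁/(r − g). D₁ = 9.08 × (1 + 0.041) = 9.4523.
P₀ = 9.4523 / (0.067 − 0.041) = 9.4523 / 0.026 = 363.5492

£363.55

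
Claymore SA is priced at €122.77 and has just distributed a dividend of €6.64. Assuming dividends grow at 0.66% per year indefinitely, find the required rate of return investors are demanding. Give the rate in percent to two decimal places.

Rearranging the constant-growth DDM: r = D₁/P₀ + g.
D₁ = 6.64 × (1 + 0.0066) = 6.6838.
r = 6.6838 / 122.77 + 0.0066 = 0.05444 + 0.0066 = 0.06104

6.10%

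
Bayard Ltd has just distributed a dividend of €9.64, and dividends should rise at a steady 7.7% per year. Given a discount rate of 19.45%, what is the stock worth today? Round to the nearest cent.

€88.36

Gordon growth model: P₀ = D₁/(r − g). D₁ = 9.64 × (1 + 0.077) = 10.3823.
P₀ = 10.3823 / (0.1945 − 0.077) = 10.3823 / 0.1175 = 88.3598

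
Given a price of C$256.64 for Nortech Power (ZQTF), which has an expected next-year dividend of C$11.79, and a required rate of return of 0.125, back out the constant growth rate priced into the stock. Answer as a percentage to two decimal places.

From P₀ = D₁/(r − g), the implied growth is g = r − D₁/P₀.
g = 0.125 − 11.79/256.64 = 0.125 − 0.04594 = 0.07906

7.91%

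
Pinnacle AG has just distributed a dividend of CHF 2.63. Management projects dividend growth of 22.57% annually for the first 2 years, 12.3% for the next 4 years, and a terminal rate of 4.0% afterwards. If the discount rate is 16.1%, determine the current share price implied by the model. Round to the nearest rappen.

Three-stage DDM. Project D₁…D_6; terminal Gordon value at t=6 with g = 0.04; discount at r = 0.161.
D_1 = 3.2236
D_2 = 3.9512
D_3 = 4.4371
D_4 = 4.9829
D_5 = 5.5958
D_6 = 6.2841
TV_6 = 6.5355/(0.161−0.04) = 54.0121
P₀ = Σ Dₜ/(1+r)ᵗ + TV_6/(1+r)^6 = 38.5590

CHF 38.56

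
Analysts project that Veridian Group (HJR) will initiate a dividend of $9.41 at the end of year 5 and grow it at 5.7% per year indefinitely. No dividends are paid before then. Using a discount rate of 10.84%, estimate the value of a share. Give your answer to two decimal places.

$121.29

Deferred-dividend DDM. At t=4 the remaining stream is a growing perpetuity with first payment D_5 = 9.41.
V_4 = D_5/(r−g) = 9.41/(0.1084−0.057) = 183.0739
P₀ = V_4/(1+r)^4 = 183.0739/(1+0.1084)^4 = 121.2943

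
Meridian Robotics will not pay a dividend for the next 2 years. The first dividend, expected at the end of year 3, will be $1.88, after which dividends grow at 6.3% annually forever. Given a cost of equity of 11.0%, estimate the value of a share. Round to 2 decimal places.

$32.46

Deferred-dividend DDM. At t=2 the remaining stream is a growing perpetuity with first payment D_3 = 1.88.
V_2 = D_3/(r−g) = 1.88/(0.11−0.063) = 40.0000
P₀ = V_2/(1+r)^2 = 40.0000/(1+0.11)^2 = 32.4649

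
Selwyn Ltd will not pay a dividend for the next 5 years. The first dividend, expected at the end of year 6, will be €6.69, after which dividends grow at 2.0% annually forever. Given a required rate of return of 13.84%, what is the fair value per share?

Deferred-dividend DDM. At t=5 the remaining stream is a growing perpetuity with first payment D_6 = 6.69.
V_5 = D_6/(r−g) = 6.69/(0.1384−0.02) = 56.5034
P₀ = V_5/(1+r)^5 = 56.5034/(1+0.1384)^5 = 29.5529

€29.55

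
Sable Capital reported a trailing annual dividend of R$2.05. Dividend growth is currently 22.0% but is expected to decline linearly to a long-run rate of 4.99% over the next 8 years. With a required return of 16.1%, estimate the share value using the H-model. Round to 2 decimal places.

H-model: P₀ = D₀[(1+g_L) + H(g_S−g_L)]/(r−g_L), with H = 8/2 = 4.
P₀ = 2.05 × [(1+0.0499) + 4×(0.22−0.0499)] / (0.161−0.0499)
   = 2.05 × 1.7303 / 0.1111 = 31.9272

R$31.93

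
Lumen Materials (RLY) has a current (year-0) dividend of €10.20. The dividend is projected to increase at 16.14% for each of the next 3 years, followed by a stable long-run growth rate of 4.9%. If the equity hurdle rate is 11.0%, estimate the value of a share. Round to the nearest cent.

€234.44

Two-stage DDM. Project D₁…D_3 at 0.1614, terminal growth 0.049, discount at r = 0.11.
D_1 = 11.8463
D_2 = 13.7583
D_3 = 15.9789
Terminal value at t=3: TV = D_4/(r−g) = 16.7618/(0.11−0.049) = 274.7839
P₀ = 11.8463/(1+0.11)^1 + 13.7583/(1+0.11)^2 + 15.9789/(1+0.11)^3 + 274.7839/(1+0.11)^3 = 234.4421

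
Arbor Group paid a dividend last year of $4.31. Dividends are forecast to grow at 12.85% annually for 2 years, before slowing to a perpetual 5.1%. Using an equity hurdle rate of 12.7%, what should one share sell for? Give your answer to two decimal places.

Two-stage DDM. Project D₁…D_2 at 0.1285, terminal growth 0.051, discount at r = 0.127.
D_1 = 4.8638
D_2 = 5.4888
Terminal value at t=2: TV = D_3/(r−g) = 5.7688/(0.127−0.051) = 75.9048
P₀ = 4.8638/(1+0.127)^1 + 5.4888/(1+0.127)^2 + 75.9048/(1+0.127)^2 = 68.3987

$68.40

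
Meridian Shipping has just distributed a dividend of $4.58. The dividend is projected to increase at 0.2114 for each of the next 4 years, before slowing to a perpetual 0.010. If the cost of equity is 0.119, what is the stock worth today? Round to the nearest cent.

Two-stage DDM. Project D₁…D_4 at 0.2114, terminal growth 0.01, discount at r = 0.119.
D_1 = 5.5482
D_2 = 6.7211
D_3 = 8.1419
D_4 = 9.8632
Terminal value at t=4: TV = D_5/(r−g) = 9.9618/(0.119−0.01) = 91.3925
P₀ = 5.5482/(1+0.119)^1 + 6.7211/(1+0.119)^2 + 8.1419/(1+0.119)^3 + 9.8632/(1+0.119)^4 + 91.3925/(1+0.119)^4 = 80.7168

$80.72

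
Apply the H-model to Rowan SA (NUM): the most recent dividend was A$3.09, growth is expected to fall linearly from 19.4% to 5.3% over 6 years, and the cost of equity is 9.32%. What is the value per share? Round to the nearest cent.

A$113.45

H-model: P₀ = D₀[(1+g_L) + H(g_S−g_L)]/(r−g_L), with H = 6/2 = 3.
P₀ = 3.09 × [(1+0.053) + 3×(0.194−0.053)] / (0.0932−0.053)
   = 3.09 × 1.4760 / 0.0402 = 113.4537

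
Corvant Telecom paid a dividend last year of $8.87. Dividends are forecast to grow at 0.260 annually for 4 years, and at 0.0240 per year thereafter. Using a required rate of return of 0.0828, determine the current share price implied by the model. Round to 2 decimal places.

Two-stage DDM. Project D₁…D_4 at 0.26, terminal growth 0.024, discount at r = 0.0828.
D_1 = 11.1762
D_2 = 14.0820
D_3 = 17.7433
D_4 = 22.3566
Terminal value at t=4: TV = D_5/(r−g) = 22.8932/(0.0828−0.024) = 389.3395
P₀ = 11.1762/(1+0.0828)^1 + 14.0820/(1+0.0828)^2 + 17.7433/(1+0.0828)^3 + 22.3566/(1+0.0828)^4 + 389.3395/(1+0.0828)^4 = 335.7995

$335.80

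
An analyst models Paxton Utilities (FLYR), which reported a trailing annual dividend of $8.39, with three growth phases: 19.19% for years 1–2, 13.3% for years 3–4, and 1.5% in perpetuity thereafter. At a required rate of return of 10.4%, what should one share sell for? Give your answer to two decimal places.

$156.64

Three-stage DDM. Project D₁…D_4; terminal Gordon value at t=4 with g = 0.015; discount at r = 0.104.
D_1 = 10.0000
D_2 = 11.9190
D_3 = 13.5043
D_4 = 15.3004
TV_4 = 15.5299/(0.104−0.015) = 174.4928
P₀ = Σ Dₜ/(1+r)ᵗ + TV_4/(1+r)^4 = 156.6360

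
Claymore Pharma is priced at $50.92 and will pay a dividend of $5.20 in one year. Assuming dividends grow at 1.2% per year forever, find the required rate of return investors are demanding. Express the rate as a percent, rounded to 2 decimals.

11.41%

Rearranging the constant-growth DDM: r = D₁/P₀ + g.
r = 5.2000 / 50.92 + 0.012 = 0.10212 + 0.012 = 0.11412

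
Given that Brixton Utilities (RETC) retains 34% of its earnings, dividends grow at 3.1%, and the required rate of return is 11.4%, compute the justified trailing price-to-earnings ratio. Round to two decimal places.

Payout ratio b = 1 − 0.34 = 0.66.
Justified trailing P/E = b(1+g)/(r−g) = 0.66×(1+0.031)/(0.114−0.031) = 8.1983

8.20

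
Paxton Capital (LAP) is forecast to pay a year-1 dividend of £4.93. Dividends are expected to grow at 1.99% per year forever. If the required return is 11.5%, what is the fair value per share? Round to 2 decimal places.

Gordon growth model: P₀ = D₁/(r − g), with D₁ = 4.93 given directly.
P₀ = 4.9300 / (0.115 − 0.0199) = 4.9300 / 0.0951 = 51.8402

£51.84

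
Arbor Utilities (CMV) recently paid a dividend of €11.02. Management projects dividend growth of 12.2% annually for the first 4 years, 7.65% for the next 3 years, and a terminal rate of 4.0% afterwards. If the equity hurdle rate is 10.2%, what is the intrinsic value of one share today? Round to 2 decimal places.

€265.19

Three-stage DDM. Project D₁…D_7; terminal Gordon value at t=7 with g = 0.04; discount at r = 0.102.
D_1 = 12.3644
D_2 = 13.8729
D_3 = 15.5654
D_4 = 17.4644
D_5 = 18.8004
D_6 = 20.2386
D_7 = 21.7869
TV_7 = 22.6584/(0.102−0.04) = 365.4574
P₀ = Σ Dₜ/(1+r)ᵗ + TV_7/(1+r)^7 = 265.1917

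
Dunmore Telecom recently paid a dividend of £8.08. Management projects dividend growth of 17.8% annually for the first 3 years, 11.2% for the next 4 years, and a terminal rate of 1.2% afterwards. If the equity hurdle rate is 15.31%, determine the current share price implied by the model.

£110.24

Three-stage DDM. Project D₁…D_7; terminal Gordon value at t=7 with g = 0.012; discount at r = 0.1531.
D_1 = 9.5182
D_2 = 11.2125
D_3 = 13.2083
D_4 = 14.6876
D_5 = 16.3327
D_6 = 18.1619
D_7 = 20.1960
TV_7 = 20.4384/(0.1531−0.012) = 144.8505
P₀ = Σ Dₜ/(1+r)ᵗ + TV_7/(1+r)^7 = 110.2363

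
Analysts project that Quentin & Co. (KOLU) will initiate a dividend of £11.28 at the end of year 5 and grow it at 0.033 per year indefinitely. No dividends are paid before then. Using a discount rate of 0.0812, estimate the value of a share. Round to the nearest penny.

£171.25

Deferred-dividend DDM. At t=4 the remaining stream is a growing perpetuity with first payment D_5 = 11.28.
V_4 = D_5/(r−g) = 11.28/(0.0812−0.033) = 234.0249
P₀ = V_4/(1+r)^4 = 234.0249/(1+0.0812)^4 = 171.2529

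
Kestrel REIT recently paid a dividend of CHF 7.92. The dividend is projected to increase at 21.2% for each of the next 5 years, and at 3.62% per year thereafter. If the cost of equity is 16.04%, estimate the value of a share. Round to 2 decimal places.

CHF 127.34

Two-stage DDM. Project D₁…D_5 at 0.212, terminal growth 0.0362, discount at r = 0.1604.
D_1 = 9.5990
D_2 = 11.6340
D_3 = 14.1005
D_4 = 17.0897
D_5 = 20.7128
Terminal value at t=5: TV = D_6/(r−g) = 21.4626/(0.1604−0.0362) = 172.8066
P₀ = 9.5990/(1+0.1604)^1 + 11.6340/(1+0.1604)^2 + 14.1005/(1+0.1604)^3 + 17.0897/(1+0.1604)^4 + 20.7128/(1+0.1604)^5 + 172.8066/(1+0.1604)^5 = 127.3403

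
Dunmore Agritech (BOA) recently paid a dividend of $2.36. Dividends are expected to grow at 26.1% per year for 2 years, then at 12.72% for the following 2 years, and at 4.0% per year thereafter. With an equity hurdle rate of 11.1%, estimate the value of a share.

$57.78

Three-stage DDM. Project D₁…D_4; terminal Gordon value at t=4 with g = 0.04; discount at r = 0.111.
D_1 = 2.9760
D_2 = 3.7527
D_3 = 4.2300
D_4 = 4.7681
TV_4 = 4.9588/(0.111−0.04) = 69.8424
P₀ = Σ Dₜ/(1+r)ᵗ + TV_4/(1+r)^4 = 57.7751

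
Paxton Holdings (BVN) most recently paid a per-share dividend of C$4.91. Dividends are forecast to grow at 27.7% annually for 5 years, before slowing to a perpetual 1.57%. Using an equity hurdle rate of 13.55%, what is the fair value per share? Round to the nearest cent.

Two-stage DDM. Project D₁…D_5 at 0.277, terminal growth 0.0157, discount at r = 0.1355.
D_1 = 6.2701
D_2 = 8.0069
D_3 = 10.2248
D_4 = 13.0571
D_5 = 16.6739
Terminal value at t=5: TV = D_6/(r−g) = 16.9356/(0.1355−0.0157) = 141.3659
P₀ = 6.2701/(1+0.1355)^1 + 8.0069/(1+0.1355)^2 + 10.2248/(1+0.1355)^3 + 13.0571/(1+0.1355)^4 + 16.6739/(1+0.1355)^5 + 141.3659/(1+0.1355)^5 = 110.2900

C$110.29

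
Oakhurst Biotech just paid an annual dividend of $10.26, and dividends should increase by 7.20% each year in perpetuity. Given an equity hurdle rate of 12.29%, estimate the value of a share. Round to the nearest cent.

Gordon growth model: P₀ = D₁/(r − g). D₁ = 10.26 × (1 + 0.072) = 10.9987.
P₀ = 10.9987 / (0.1229 − 0.072) = 10.9987 / 0.0509 = 216.0849

$216.08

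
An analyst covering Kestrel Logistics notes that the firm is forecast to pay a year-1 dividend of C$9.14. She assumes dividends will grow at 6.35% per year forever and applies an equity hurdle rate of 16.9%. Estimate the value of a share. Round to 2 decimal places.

C$86.64

Gordon growth model: P₀ = D₁/(r − g), with D₁ = 9.14 given directly.
P₀ = 9.1400 / (0.169 − 0.0635) = 9.1400 / 0.1055 = 86.6351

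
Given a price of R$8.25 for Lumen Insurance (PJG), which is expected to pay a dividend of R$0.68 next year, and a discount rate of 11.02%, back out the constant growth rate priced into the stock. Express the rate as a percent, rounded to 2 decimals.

From P₀ = D₁/(r − g), the implied growth is g = r − D₁/P₀.
g = 0.1102 − 0.68/8.25 = 0.1102 − 0.08242 = 0.02778

2.78%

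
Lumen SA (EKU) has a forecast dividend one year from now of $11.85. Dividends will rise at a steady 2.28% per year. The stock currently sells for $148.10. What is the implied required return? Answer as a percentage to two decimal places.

Rearranging the constant-growth DDM: r = D₁/P₀ + g.
r = 11.8500 / 148.10 + 0.0228 = 0.08001 + 0.0228 = 0.10281

10.28%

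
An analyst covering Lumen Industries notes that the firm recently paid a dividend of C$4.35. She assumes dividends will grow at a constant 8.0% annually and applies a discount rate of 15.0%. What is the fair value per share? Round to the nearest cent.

C$67.11

Gordon growth model: P₀ = D₁/(r − g). D₁ = 4.35 × (1 + 0.08) = 4.6980.
P₀ = 4.6980 / (0.15 − 0.08) = 4.6980 / 0.07 = 67.1143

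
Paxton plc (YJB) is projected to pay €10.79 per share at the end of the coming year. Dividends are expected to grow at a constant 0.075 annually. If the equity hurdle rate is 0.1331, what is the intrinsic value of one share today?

€185.71

Gordon growth model: P₀ = D₁/(r − g), with D₁ = 10.79 given directly.
P₀ = 10.7900 / (0.1331 − 0.075) = 10.7900 / 0.0581 = 185.7143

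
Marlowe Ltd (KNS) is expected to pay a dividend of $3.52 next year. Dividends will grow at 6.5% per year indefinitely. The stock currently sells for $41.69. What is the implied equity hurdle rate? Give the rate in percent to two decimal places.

14.94%

Rearranging the constant-growth DDM: r = D₁/P₀ + g.
r = 3.5200 / 41.69 + 0.065 = 0.08443 + 0.065 = 0.14943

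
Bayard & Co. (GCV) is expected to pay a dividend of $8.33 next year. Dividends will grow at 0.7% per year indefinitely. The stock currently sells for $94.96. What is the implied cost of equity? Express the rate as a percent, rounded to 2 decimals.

9.47%

Rearranging the constant-growth DDM: r = D₁/P₀ + g.
r = 8.3300 / 94.96 + 0.007 = 0.08772 + 0.007 = 0.09472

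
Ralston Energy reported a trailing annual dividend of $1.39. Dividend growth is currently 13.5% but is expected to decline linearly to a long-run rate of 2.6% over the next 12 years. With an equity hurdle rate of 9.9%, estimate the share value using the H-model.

$31.99

H-model: P₀ = D₀[(1+g_L) + H(g_S−g_L)]/(r−g_L), with H = 12/2 = 6.
P₀ = 1.39 × [(1+0.026) + 6×(0.135−0.026)] / (0.099−0.026)
   = 1.39 × 1.6800 / 0.073 = 31.9890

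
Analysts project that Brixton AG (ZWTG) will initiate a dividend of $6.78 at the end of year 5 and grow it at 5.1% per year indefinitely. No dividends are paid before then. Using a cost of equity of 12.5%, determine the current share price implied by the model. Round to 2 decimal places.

Deferred-dividend DDM. At t=4 the remaining stream is a growing perpetuity with first payment D_5 = 6.78.
V_4 = D_5/(r−g) = 6.78/(0.125−0.051) = 91.6216
P₀ = V_4/(1+r)^4 = 91.6216/(1+0.125)^4 = 57.1989

$57.20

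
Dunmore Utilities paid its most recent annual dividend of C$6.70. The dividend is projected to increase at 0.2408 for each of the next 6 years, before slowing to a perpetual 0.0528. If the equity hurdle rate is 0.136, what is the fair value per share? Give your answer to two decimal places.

Two-stage DDM. Project D₁…D_6 at 0.2408, terminal growth 0.0528, discount at r = 0.136.
D_1 = 8.3134
D_2 = 10.3152
D_3 = 12.7991
D_4 = 15.8811
D_5 = 19.7053
D_6 = 24.4504
Terminal value at t=6: TV = D_7/(r−g) = 25.7414/(0.136−0.0528) = 309.3913
P₀ = 8.3134/(1+0.136)^1 + 10.3152/(1+0.136)^2 + 12.7991/(1+0.136)^3 + 15.8811/(1+0.136)^4 + 19.7053/(1+0.136)^5 + 24.4504/(1+0.136)^6 + 309.3913/(1+0.136)^6 = 199.3292

C$199.33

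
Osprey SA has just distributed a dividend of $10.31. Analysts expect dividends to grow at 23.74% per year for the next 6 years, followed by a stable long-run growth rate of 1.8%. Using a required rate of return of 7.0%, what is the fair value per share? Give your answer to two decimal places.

Two-stage DDM. Project D₁…D_6 at 0.2374, terminal growth 0.018, discount at r = 0.07.
D_1 = 12.7576
D_2 = 15.7862
D_3 = 19.5339
D_4 = 24.1713
D_5 = 29.9095
D_6 = 37.0100
Terminal value at t=6: TV = D_7/(r−g) = 37.6762/(0.07−0.018) = 724.5423
P₀ = 12.7576/(1+0.07)^1 + 15.7862/(1+0.07)^2 + 19.5339/(1+0.07)^3 + 24.1713/(1+0.07)^4 + 29.9095/(1+0.07)^5 + 37.0100/(1+0.07)^6 + 724.5423/(1+0.07)^6 = 588.8765

$588.88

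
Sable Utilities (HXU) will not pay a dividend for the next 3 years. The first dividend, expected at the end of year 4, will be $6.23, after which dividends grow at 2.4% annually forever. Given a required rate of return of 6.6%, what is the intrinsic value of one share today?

Deferred-dividend DDM. At t=3 the remaining stream is a growing perpetuity with first payment D_4 = 6.23.
V_3 = D_4/(r−g) = 6.23/(0.066−0.024) = 148.3333
P₀ = V_3/(1+r)^3 = 148.3333/(1+0.066)^3 = 122.4524

$122.45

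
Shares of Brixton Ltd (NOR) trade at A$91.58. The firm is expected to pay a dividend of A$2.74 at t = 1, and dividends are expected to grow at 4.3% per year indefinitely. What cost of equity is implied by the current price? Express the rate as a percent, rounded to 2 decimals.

Rearranging the constant-growth DDM: r = D₁/P₀ + g.
r = 2.7400 / 91.58 + 0.043 = 0.02992 + 0.043 = 0.07292

7.29%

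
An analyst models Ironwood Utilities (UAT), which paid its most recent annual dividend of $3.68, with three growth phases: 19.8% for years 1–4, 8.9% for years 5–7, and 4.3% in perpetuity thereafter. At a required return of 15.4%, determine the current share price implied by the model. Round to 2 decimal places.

$61.36

Three-stage DDM. Project D₁…D_7; terminal Gordon value at t=7 with g = 0.043; discount at r = 0.154.
D_1 = 4.4086
D_2 = 5.2816
D_3 = 6.3273
D_4 = 7.5801
D_5 = 8.2547
D_6 = 8.9894
D_7 = 9.7895
TV_7 = 10.2104/(0.154−0.043) = 91.9856
P₀ = Σ Dₜ/(1+r)ᵗ + TV_7/(1+r)^7 = 61.3596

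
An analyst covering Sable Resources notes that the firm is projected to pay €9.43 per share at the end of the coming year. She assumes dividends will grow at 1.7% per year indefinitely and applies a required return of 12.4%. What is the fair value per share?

€88.13

Gordon growth model: P₀ = D₁/(r − g), with D₁ = 9.43 given directly.
P₀ = 9.4300 / (0.124 − 0.017) = 9.4300 / 0.107 = 88.1308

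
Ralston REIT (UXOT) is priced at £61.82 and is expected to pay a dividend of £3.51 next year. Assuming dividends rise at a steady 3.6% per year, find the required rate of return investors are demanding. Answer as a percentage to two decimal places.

Rearranging the constant-growth DDM: r = D₁/P₀ + g.
r = 3.5100 / 61.82 + 0.036 = 0.05678 + 0.036 = 0.09278

9.28%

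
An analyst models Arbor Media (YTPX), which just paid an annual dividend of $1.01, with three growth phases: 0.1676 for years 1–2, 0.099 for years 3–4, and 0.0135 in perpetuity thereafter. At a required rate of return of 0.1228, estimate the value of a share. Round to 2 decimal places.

$13.96

Three-stage DDM. Project D₁…D_4; terminal Gordon value at t=4 with g = 0.0135; discount at r = 0.1228.
D_1 = 1.1793
D_2 = 1.3769
D_3 = 1.5132
D_4 = 1.6630
TV_4 = 1.6855/(0.1228−0.0135) = 15.4209
P₀ = Σ Dₜ/(1+r)ᵗ + TV_4/(1+r)^4 = 13.9608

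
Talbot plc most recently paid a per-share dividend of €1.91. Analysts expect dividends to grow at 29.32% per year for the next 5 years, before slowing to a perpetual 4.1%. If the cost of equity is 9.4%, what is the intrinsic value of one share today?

Two-stage DDM. Project D₁…D_5 at 0.2932, terminal growth 0.041, discount at r = 0.094.
D_1 = 2.4700
D_2 = 3.1942
D_3 = 4.1308
D_4 = 5.3419
D_5 = 6.9082
Terminal value at t=5: TV = D_6/(r−g) = 7.1914/(0.094−0.041) = 135.6865
P₀ = 2.4700/(1+0.094)^1 + 3.1942/(1+0.094)^2 + 4.1308/(1+0.094)^3 + 5.3419/(1+0.094)^4 + 6.9082/(1+0.094)^5 + 135.6865/(1+0.094)^5 = 102.8056

€102.81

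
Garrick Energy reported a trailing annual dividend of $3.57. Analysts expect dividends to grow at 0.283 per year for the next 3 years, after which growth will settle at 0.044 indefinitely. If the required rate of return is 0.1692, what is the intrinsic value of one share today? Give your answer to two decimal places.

Two-stage DDM. Project D₁…D_3 at 0.283, terminal growth 0.044, discount at r = 0.1692.
D_1 = 4.5803
D_2 = 5.8765
D_3 = 7.5396
Terminal value at t=3: TV = D_4/(r−g) = 7.8713/(0.1692−0.044) = 62.8701
P₀ = 4.5803/(1+0.1692)^1 + 5.8765/(1+0.1692)^2 + 7.5396/(1+0.1692)^3 + 62.8701/(1+0.1692)^3 = 52.2683

$52.27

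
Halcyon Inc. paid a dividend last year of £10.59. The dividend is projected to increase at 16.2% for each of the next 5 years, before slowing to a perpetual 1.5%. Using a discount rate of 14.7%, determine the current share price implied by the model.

Two-stage DDM. Project D₁…D_5 at 0.162, terminal growth 0.015, discount at r = 0.147.
D_1 = 12.3056
D_2 = 14.2991
D_3 = 16.6155
D_4 = 19.3073
D_5 = 22.4350
Terminal value at t=5: TV = D_6/(r−g) = 22.7716/(0.147−0.015) = 172.5118
P₀ = 12.3056/(1+0.147)^1 + 14.2991/(1+0.147)^2 + 16.6155/(1+0.147)^3 + 19.3073/(1+0.147)^4 + 22.4350/(1+0.147)^5 + 172.5118/(1+0.147)^5 = 141.9603

£141.96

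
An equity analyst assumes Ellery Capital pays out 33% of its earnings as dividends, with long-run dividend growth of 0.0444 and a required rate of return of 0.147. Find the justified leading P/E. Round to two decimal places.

Justified leading P/E = b/(r−g) = 0.33/(0.147−0.0444) = 3.2164

3.22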